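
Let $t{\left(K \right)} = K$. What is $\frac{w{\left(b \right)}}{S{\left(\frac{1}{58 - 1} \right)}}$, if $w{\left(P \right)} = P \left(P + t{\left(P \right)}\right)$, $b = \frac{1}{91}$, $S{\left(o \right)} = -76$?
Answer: $- \frac{1}{314678} \approx -3.1779 \cdot 10^{-6}$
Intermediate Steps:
$b = \frac{1}{91} \approx 0.010989$
$w{\left(P \right)} = 2 P^{2}$ ($w{\left(P \right)} = P \left(P + P\right) = P 2 P = 2 P^{2}$)
$\frac{w{\left(b \right)}}{S{\left(\frac{1}{58 - 1} \right)}} = \frac{2 \left(\frac{1}{91}\right)^{2}}{-76} = 2 \cdot \frac{1}{8281} \left(- \frac{1}{76}\right) = \frac{2}{8281} \left(- \frac{1}{76}\right) = - \frac{1}{314678}$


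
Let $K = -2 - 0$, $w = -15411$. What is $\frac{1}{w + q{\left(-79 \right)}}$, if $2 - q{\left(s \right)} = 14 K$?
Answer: $- \frac{1}{15381} \approx -6.5015 \cdot 10^{-5}$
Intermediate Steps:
$K = -2$ ($K = -2 + 0 = -2$)
$q{\left(s \right)} = 30$ ($q{\left(s \right)} = 2 - 14 \left(-2\right) = 2 - -28 = 2 + 28 = 30$)
$\frac{1}{w + q{\left(-79 \right)}} = \frac{1}{-15411 + 30} = \frac{1}{-15381} = - \frac{1}{15381}$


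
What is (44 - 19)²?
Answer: 625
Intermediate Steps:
(44 - 19)² = 25² = 625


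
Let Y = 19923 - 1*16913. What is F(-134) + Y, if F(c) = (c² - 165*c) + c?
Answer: 42942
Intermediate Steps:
Y = 3010 (Y = 19923 - 16913 = 3010)
F(c) = c² - 164*c
F(-134) + Y = -134*(-164 - 134) + 3010 = -134*(-298) + 3010 = 39932 + 3010 = 42942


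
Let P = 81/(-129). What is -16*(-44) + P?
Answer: 30245/43 ≈ 703.37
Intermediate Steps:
P = -27/43 (P = 81*(-1/129) = -27/43 ≈ -0.62791)
-16*(-44) + P = -16*(-44) - 27/43 = 704 - 27/43 = 30245/43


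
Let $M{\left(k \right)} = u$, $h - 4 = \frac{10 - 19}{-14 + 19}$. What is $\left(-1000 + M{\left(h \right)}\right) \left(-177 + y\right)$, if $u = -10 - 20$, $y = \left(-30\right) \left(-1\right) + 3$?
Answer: $148320$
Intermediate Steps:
$y = 33$ ($y = 30 + 3 = 33$)
$h = \frac{11}{5}$ ($h = 4 + \frac{10 - 19}{-14 + 19} = 4 - \frac{9}{5} = \frac{11}{5} \approx 2.2$)
$u = -30$
$M{\left(k \right)} = -30$
$\left(-1000 + M{\left(h \right)}\right) \left(-177 + y\right) = \left(-1000 - 30\right) \left(-177 + 33\right) = \left(-1030\right) \left(-144\right) = 148320$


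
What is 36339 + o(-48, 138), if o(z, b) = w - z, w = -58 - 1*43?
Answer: 36286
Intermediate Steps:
w = -101 (w = -58 - 43 = -101)
o(z, b) = -101 - z
36339 + o(-48, 138) = 36339 + (-101 - 1*(-48)) = 36339 + (-101 + 48) = 36339 - 53 = 36286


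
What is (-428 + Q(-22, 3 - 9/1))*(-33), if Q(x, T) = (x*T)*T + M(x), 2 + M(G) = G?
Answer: 41052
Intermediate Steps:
M(G) = -2 + G
Q(x, T) = -2 + x + x*T² (Q(x, T) = (x*T)*T + (-2 + x) = (T*x)*T + (-2 + x) = x*T² + (-2 + x) = -2 + x + x*T²)
(-428 + Q(-22, 3 - 9/1))*(-33) = (-428 + (-2 - 22 - 22*(3 - 9/1)²))*(-33) = (-428 + (-2 - 22 - 22*(3 - 9*1)²))*(-33) = (-428 + (-2 - 22 - 22*(3 - 9)²))*(-33) = (-428 + (-2 - 22 - 22*(-6)²))*(-33) = (-428 + (-2 - 22 - 22*36))*(-33) = (-428 + (-2 - 22 - 792))*(-33) = (-428 - 816)*(-33) = -1244*(-33) = 41052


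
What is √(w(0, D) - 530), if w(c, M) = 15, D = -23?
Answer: I*√515 ≈ 22.694*I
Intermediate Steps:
√(w(0, D) - 530) = √(15 - 530) = √(-515) = I*√515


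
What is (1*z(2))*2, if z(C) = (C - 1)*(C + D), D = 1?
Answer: 6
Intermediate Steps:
z(C) = (1 + C)*(-1 + C) (z(C) = (C - 1)*(C + 1) = (-1 + C)*(1 + C) = (1 + C)*(-1 + C))
(1*z(2))*2 = (1*(-1 + 2²))*2 = (1*(-1 + 4))*2 = (1*3)*2 = 3*2 = 6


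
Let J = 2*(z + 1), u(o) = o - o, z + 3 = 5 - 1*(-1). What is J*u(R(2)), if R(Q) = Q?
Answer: 0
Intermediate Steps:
z = 3 (z = -3 + (5 - 1*(-1)) = -3 + (5 + 1) = -3 + 6 = 3)
u(o) = 0
J = 8 (J = 2*(3 + 1) = 2*4 = 8)
J*u(R(2)) = 8*0 = 0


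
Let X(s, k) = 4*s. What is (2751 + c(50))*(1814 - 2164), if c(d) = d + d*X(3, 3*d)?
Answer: -1190350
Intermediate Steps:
c(d) = 13*d (c(d) = d + d*(4*3) = d + d*12 = d + 12*d = 13*d)
(2751 + c(50))*(1814 - 2164) = (2751 + 13*50)*(1814 - 2164) = (2751 + 650)*(-350) = 3401*(-350) = -1190350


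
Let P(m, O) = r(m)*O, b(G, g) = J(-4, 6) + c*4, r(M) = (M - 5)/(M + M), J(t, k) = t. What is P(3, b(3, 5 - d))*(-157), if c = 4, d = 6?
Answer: 628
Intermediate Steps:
r(M) = (-5 + M)/(2*M) (r(M) = (-5 + M)/((2*M)) = (-5 + M)*(1/(2*M)) = (-5 + M)/(2*M))
b(G, g) = 12 (b(G, g) = -4 + 4*4 = -4 + 16 = 12)
P(m, O) = O*(-5 + m)/(2*m) (P(m, O) = ((-5 + m)/(2*m))*O = O*(-5 + m)/(2*m))
P(3, b(3, 5 - d))*(-157) = ((½)*12*(-5 + 3)/3)*(-157) = ((½)*12*(⅓)*(-2))*(-157) = -4*(-157) = 628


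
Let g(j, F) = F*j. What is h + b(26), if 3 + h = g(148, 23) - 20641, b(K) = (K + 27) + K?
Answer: -17161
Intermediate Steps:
b(K) = 27 + 2*K (b(K) = (27 + K) + K = 27 + 2*K)
h = -17240 (h = -3 + (23*148 - 20641) = -3 + (3404 - 20641) = -3 - 17237 = -17240)
h + b(26) = -17240 + (27 + 2*26) = -17240 + (27 + 52) = -17240 + 79 = -17161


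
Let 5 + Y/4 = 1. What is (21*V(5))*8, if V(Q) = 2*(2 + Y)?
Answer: -4704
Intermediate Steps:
Y = -16 (Y = -20 + 4*1 = -20 + 4 = -16)
V(Q) = -28 (V(Q) = 2*(2 - 16) = 2*(-14) = -28)
(21*V(5))*8 = (21*(-28))*8 = -588*8 = -4704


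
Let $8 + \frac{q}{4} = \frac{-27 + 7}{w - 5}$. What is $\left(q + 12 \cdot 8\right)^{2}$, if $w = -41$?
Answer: $\frac{2286144}{529} \approx 4321.6$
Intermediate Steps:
$q = - \frac{696}{23}$ ($q = -32 + 4 \frac{-27 + 7}{-41 - 5} = -32 + 4 \left(- \frac{20}{-46}\right) = -32 + 4 \left(\left(-20\right) \left(- \frac{1}{46}\right)\right) = -32 + 4 \cdot \frac{10}{23} = -32 + \frac{40}{23} = - \frac{696}{23} \approx -30.261$)
$\left(q + 12 \cdot 8\right)^{2} = \left(- \frac{696}{23} + 12 \cdot 8\right)^{2} = \left(- \frac{696}{23} + 96\right)^{2} = \left(\frac{1512}{23}\right)^{2} = \frac{2286144}{529}$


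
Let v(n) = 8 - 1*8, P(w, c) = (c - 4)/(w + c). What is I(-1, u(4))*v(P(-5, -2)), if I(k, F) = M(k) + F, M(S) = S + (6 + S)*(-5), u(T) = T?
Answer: 0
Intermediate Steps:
M(S) = -30 - 4*S (M(S) = S + (-30 - 5*S) = -30 - 4*S)
P(w, c) = (-4 + c)/(c + w)
v(n) = 0 (v(n) = 8 - 8 = 0)
I(k, F) = -30 + F - 4*k (I(k, F) = (-30 - 4*k) + F = -30 + F - 4*k)
I(-1, u(4))*v(P(-5, -2)) = (-30 + 4 - 4*(-1))*0 = (-30 + 4 + 4)*0 = -22*0 = 0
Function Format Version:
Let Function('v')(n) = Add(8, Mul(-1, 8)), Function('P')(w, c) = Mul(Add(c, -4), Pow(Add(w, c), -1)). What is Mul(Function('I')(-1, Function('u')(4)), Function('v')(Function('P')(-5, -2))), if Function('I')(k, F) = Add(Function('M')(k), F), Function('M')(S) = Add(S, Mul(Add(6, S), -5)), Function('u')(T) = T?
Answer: 0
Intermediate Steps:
Function('M')(S) = Add(-30, Mul(-4, S)) (Function('M')(S) = Add(S, Add(-30, Mul(-5, S))) = Add(-30, Mul(-4, S)))
Function('P')(w, c) = Mul(Pow(Add(c, w), -1), Add(-4, c)) (Function('P')(w, c) = Mul(Add(-4, c), Pow(Add(c, w), -1)) = Mul(Pow(Add(c, w), -1), Add(-4, c)))
Function('v')(n) = 0 (Function('v')(n) = Add(8, -8) = 0)
Function('I')(k, F) = Add(-30, F, Mul(-4, k)) (Function('I')(k, F) = Add(Add(-30, Mul(-4, k)), F) = Add(-30, F, Mul(-4, k)))
Mul(Function('I')(-1, Function('u')(4)), Function('v')(Function('P')(-5, -2))) = Mul(Add(-30, 4, Mul(-4, -1)), 0) = Mul(Add(-30, 4, 4), 0) = Mul(-22, 0) = 0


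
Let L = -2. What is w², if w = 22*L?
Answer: 1936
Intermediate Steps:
w = -44 (w = 22*(-2) = -44)
w² = (-44)² = 1936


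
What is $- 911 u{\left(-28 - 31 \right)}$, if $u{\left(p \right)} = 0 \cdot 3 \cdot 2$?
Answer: $0$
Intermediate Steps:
$u{\left(p \right)} = 0$ ($u{\left(p \right)} = 0 \cdot 2 = 0$)
$- 911 u{\left(-28 - 31 \right)} = \left(-911\right) 0 = 0$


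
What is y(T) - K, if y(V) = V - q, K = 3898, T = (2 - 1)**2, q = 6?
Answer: -3903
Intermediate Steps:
T = 1 (T = 1**2 = 1)
y(V) = -6 + V (y(V) = V - 1*6 = V - 6 = -6 + V)
y(T) - K = (-6 + 1) - 1*3898 = -5 - 3898 = -3903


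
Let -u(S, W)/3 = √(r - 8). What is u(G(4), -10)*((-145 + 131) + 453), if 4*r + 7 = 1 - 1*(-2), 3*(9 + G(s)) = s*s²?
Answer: -3951*I ≈ -3951.0*I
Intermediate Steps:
G(s) = -9 + s³/3 (G(s) = -9 + (s*s²)/3 = -9 + s³/3)
r = -1 (r = -7/4 + (1 - 1*(-2))/4 = -7/4 + (1 + 2)/4 = -7/4 + (¼)*3 = -7/4 + ¾ = -1)
u(S, W) = -9*I (u(S, W) = -3*√(-1 - 8) = -9*I)
u(G(4), -10)*((-145 + 131) + 453) = (-9*I)*((-145 + 131) + 453) = (-9*I)*(-14 + 453) = -9*I*439 = -3951*I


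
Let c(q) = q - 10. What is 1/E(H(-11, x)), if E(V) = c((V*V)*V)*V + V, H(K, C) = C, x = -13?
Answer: 1/28678 ≈ 3.4870e-5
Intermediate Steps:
c(q) = -10 + q
E(V) = V + V*(-10 + V³) (E(V) = (-10 + (V*V)*V)*V + V = (-10 + V²*V)*V + V = (-10 + V³)*V + V = V*(-10 + V³) + V = V + V*(-10 + V³))
1/E(H(-11, x)) = 1/(-13*(-9 + (-13)³)) = 1/(-13*(-9 - 2197)) = 1/(-13*(-2206)) = 1/28678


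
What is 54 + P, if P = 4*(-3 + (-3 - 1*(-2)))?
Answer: 38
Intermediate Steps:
P = -16 (P = 4*(-3 + (-3 + 2)) = 4*(-3 - 1) = 4*(-4) = -16)
54 + P = 54 - 16 = 38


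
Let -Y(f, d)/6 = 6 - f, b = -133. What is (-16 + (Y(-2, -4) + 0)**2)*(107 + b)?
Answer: -59488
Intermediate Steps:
Y(f, d) = -36 + 6*f (Y(f, d) = -6*(6 - f) = -36 + 6*f)
(-16 + (Y(-2, -4) + 0)**2)*(107 + b) = (-16 + ((-36 + 6*(-2)) + 0)**2)*(107 - 133) = (-16 + ((-36 - 12) + 0)**2)*(-26) = (-16 + (-48 + 0)**2)*(-26) = (-16 + (-48)**2)*(-26) = (-16 + 2304)*(-26) = 2288*(-26) = -59488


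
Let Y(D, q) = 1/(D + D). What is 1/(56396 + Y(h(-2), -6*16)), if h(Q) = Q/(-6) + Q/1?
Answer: 10/563957 ≈ 1.7732e-5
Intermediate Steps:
h(Q) = 5*Q/6 (h(Q) = Q*(-⅙) + Q*1 = -Q/6 + Q = 5*Q/6)
Y(D, q) = 1/(2*D)
1/(56396 + Y(h(-2), -6*16)) = 1/(56396 + 1/(2*(((⅚)*(-2))))) = 1/(56396 + 1/(2*(-5/3))) = 1/(56396 + (½)*(-⅗)) = 1/(56396 - 3/10) = 1/(563957/10) = 10/563957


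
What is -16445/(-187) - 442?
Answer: -6019/17 ≈ -354.06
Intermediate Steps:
-16445/(-187) - 442 = -16445*(-1)/187 - 442 = -55*(-299/187) - 442 = 1495/17 - 442 = -6019/17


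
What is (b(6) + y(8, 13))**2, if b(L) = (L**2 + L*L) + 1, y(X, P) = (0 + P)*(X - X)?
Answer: 5329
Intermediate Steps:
y(X, P) = 0 (y(X, P) = P*0 = 0)
b(L) = 1 + 2*L**2 (b(L) = (L**2 + L**2) + 1 = 2*L**2 + 1 = 1 + 2*L**2)
(b(6) + y(8, 13))**2 = ((1 + 2*6**2) + 0)**2 = ((1 + 2*36) + 0)**2 = ((1 + 72) + 0)**2 = (73 + 0)**2 = 73**2 = 5329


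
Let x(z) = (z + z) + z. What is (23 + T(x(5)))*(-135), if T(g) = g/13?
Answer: -42390/13 ≈ -3260.8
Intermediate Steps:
x(z) = 3*z (x(z) = 2*z + z = 3*z)
T(g) = g/13 (T(g) = g*(1/13) = g/13)
(23 + T(x(5)))*(-135) = (23 + (3*5)/13)*(-135) = (23 + (1/13)*15)*(-135) = (23 + 15/13)*(-135) = (314/13)*(-135) = -42390/13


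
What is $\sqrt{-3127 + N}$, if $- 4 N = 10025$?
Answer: $\frac{i \sqrt{22533}}{2} \approx 75.055 i$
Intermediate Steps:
$N = - \frac{10025}{4}$ ($N = \left(- \frac{1}{4}\right) 10025 = - \frac{10025}{4} \approx -2506.3$)
$\sqrt{-3127 + N} = \sqrt{-3127 - \frac{10025}{4}} = \sqrt{- \frac{22533}{4}} = \frac{i \sqrt{22533}}{2}$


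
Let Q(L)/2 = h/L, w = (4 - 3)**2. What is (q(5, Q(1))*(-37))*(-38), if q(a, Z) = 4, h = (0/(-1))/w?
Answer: 5624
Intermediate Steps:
w = 1 (w = 1**2 = 1)
h = 0 (h = (0/(-1))/1 = (0*(-1))*1 = 0*1 = 0)
Q(L) = 0 (Q(L) = 2*(0/L) = 2*0 = 0)
(q(5, Q(1))*(-37))*(-38) = (4*(-37))*(-38) = -148*(-38) = 5624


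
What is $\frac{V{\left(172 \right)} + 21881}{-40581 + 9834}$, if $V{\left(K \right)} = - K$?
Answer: $- \frac{21709}{30747} \approx -0.70605$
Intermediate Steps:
$\frac{V{\left(172 \right)} + 21881}{-40581 + 9834} = \frac{\left(-1\right) 172 + 21881}{-40581 + 9834} = \frac{-172 + 21881}{-30747} = 21709 \left(- \frac{1}{30747}\right) = - \frac{21709}{30747}$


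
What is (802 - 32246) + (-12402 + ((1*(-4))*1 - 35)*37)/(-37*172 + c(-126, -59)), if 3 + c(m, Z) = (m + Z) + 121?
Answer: -202202519/6431 ≈ -31442.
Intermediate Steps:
c(m, Z) = 118 + Z + m (c(m, Z) = -3 + ((m + Z) + 121) = -3 + ((Z + m) + 121) = -3 + (121 + Z + m) = 118 + Z + m)
(802 - 32246) + (-12402 + ((1*(-4))*1 - 35)*37)/(-37*172 + c(-126, -59)) = (802 - 32246) + (-12402 + ((1*(-4))*1 - 35)*37)/(-37*172 + (118 - 59 - 126)) = -31444 + (-12402 + (-4*1 - 35)*37)/(-6364 - 67) = -31444 + (-12402 + (-4 - 35)*37)/(-6431) = -31444 + (-12402 - 39*37)*(-1/6431) = -31444 + (-12402 - 1443)*(-1/6431) = -31444 - 13845*(-1/6431) = -31444 + 13845/6431 = -202202519/6431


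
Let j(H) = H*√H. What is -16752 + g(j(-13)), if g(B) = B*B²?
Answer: -16752 + 28561*I*√13 ≈ -16752.0 + 1.0298e+5*I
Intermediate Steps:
j(H) = H^(3/2)
g(B) = B³
-16752 + g(j(-13)) = -16752 + ((-13)^(3/2))³ = -16752 + (-13*I*√13)³ = -16752 + 28561*I*√13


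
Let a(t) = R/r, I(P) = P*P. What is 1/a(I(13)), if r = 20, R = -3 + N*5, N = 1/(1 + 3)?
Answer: -80/7 ≈ -11.429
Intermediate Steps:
N = ¼ (N = 1/4 = ¼ ≈ 0.25000)
R = -7/4 (R = -3 + (¼)*5 = -3 + 5/4 = -7/4 ≈ -1.7500)
I(P) = P²
a(t) = -7/80 (a(t) = -7/4/20 = -7/4*1/20 = -7/80)
1/a(I(13)) = 1/(-7/80) = -80/7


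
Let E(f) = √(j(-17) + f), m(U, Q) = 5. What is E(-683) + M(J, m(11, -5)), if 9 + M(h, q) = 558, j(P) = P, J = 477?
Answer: 549 + 10*I*√7 ≈ 549.0 + 26.458*I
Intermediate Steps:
M(h, q) = 549 (M(h, q) = -9 + 558 = 549)
E(f) = √(-17 + f)
E(-683) + M(J, m(11, -5)) = √(-17 - 683) + 549 = √(-700) + 549 = 10*I*√7 + 549 = 549 + 10*I*√7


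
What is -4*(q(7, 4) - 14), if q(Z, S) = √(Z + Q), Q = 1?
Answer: 56 - 8*√2 ≈ 44.686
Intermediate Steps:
q(Z, S) = √(1 + Z) (q(Z, S) = √(Z + 1) = √(1 + Z))
-4*(q(7, 4) - 14) = -4*(√(1 + 7) - 14) = -4*(√8 - 14) = -4*(2*√2 - 14) = -4*(-14 + 2*√2) = 56 - 8*√2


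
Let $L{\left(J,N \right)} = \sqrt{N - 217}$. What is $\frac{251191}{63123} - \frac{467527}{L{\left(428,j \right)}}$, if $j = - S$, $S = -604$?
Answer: $\frac{251191}{63123} - \frac{467527 \sqrt{43}}{129} \approx -23762.0$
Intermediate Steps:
$j = 604$ ($j = \left(-1\right) \left(-604\right) = 604$)
$L{\left(J,N \right)} = \sqrt{-217 + N}$
$\frac{251191}{63123} - \frac{467527}{L{\left(428,j \right)}} = \frac{251191}{63123} - \frac{467527}{\sqrt{-217 + 604}} = 251191 \cdot \frac{1}{63123} - \frac{467527}{\sqrt{387}} = \frac{251191}{63123} - \frac{467527}{3 \sqrt{43}} = \frac{251191}{63123} - 467527 \frac{\sqrt{43}}{129} = \frac{251191}{63123} - \frac{467527 \sqrt{43}}{129}$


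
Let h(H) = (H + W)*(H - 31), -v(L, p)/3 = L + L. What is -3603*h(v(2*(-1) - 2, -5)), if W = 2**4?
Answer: 1008840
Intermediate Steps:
W = 16
v(L, p) = -6*L (v(L, p) = -3*(L + L) = -6*L)
h(H) = (-31 + H)*(16 + H) (h(H) = (H + 16)*(H - 31) = (16 + H)*(-31 + H) = (-31 + H)*(16 + H))
-3603*h(v(2*(-1) - 2, -5)) = -3603*(-496 + (-6*(2*(-1) - 2))**2 - (-90)*(2*(-1) - 2)) = -3603*(-496 + (-6*(-2 - 2))**2 - (-90)*(-2 - 2)) = -3603*(-496 + (-6*(-4))**2 - (-90)*(-4)) = -3603*(-496 + 24**2 - 15*24) = -3603*(-496 + 576 - 360) = -3603*(-280) = 1008840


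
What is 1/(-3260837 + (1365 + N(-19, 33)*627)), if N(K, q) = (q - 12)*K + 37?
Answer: -1/3486446 ≈ -2.8683e-7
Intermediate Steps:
N(K, q) = 37 + K*(-12 + q) (N(K, q) = (-12 + q)*K + 37 = K*(-12 + q) + 37 = 37 + K*(-12 + q))
1/(-3260837 + (1365 + N(-19, 33)*627)) = 1/(-3260837 + (1365 + (37 - 12*(-19) - 19*33)*627)) = 1/(-3260837 + (1365 + (37 + 228 - 627)*627)) = 1/(-3260837 + (1365 - 362*627)) = 1/(-3260837 + (1365 - 226974)) = 1/(-3260837 - 225609) = 1/(-3486446) = -1/3486446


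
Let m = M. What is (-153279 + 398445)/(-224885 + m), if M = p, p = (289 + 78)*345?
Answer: -122583/49135 ≈ -2.4948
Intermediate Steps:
p = 126615 (p = 367*345 = 126615)
M = 126615
m = 126615
(-153279 + 398445)/(-224885 + m) = (-153279 + 398445)/(-224885 + 126615) = 245166/(-98270) = 245166*(-1/98270) = -122583/49135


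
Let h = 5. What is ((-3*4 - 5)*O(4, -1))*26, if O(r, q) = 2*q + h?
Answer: -1326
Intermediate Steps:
O(r, q) = 5 + 2*q (O(r, q) = 2*q + 5 = 5 + 2*q)
((-3*4 - 5)*O(4, -1))*26 = ((-3*4 - 5)*(5 + 2*(-1)))*26 = ((-12 - 5)*(5 - 2))*26 = -17*3*26 = -51*26 = -1326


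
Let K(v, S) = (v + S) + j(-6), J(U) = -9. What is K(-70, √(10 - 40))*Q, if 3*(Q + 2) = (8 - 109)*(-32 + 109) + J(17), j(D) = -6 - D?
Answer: 545440/3 - 7792*I*√30/3 ≈ 1.8181e+5 - 14226.0*I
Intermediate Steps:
Q = -7792/3 (Q = -2 + ((8 - 109)*(-32 + 109) - 9)/3 = -2 + (-101*77 - 9)/3 = -2 + (-7777 - 9)/3 = -2 + (⅓)*(-7786) = -2 - 7786/3 = -7792/3 ≈ -2597.3)
K(v, S) = S + v (K(v, S) = (v + S) + (-6 - 1*(-6)) = (S + v) + (-6 + 6) = (S + v) + 0 = S + v)
K(-70, √(10 - 40))*Q = (√(10 - 40) - 70)*(-7792/3) = (√(-30) - 70)*(-7792/3) = (I*√30 - 70)*(-7792/3) = (-70 + I*√30)*(-7792/3) = 545440/3 - 7792*I*√30/3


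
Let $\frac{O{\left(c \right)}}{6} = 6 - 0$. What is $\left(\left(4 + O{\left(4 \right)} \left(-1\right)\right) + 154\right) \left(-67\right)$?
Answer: $-8174$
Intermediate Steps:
$O{\left(c \right)} = 36$ ($O{\left(c \right)} = 6 \left(6 - 0\right) = 6 \left(6 + 0\right) = 6 \cdot 6 = 36$)
$\left(\left(4 + O{\left(4 \right)} \left(-1\right)\right) + 154\right) \left(-67\right) = \left(\left(4 + 36 \left(-1\right)\right) + 154\right) \left(-67\right) = \left(\left(4 - 36\right) + 154\right) \left(-67\right) = \left(-32 + 154\right) \left(-67\right) = 122 \left(-67\right) = -8174$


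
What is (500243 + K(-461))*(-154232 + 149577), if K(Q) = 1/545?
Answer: -253820797916/109 ≈ -2.3286e+9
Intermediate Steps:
K(Q) = 1/545
(500243 + K(-461))*(-154232 + 149577) = (500243 + 1/545)*(-154232 + 149577) = (272632436/545)*(-4655) = -253820797916/109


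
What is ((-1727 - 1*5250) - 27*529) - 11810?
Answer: -33070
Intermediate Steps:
((-1727 - 1*5250) - 27*529) - 11810 = ((-1727 - 5250) - 14283) - 11810 = (-6977 - 14283) - 11810 = -21260 - 11810 = -33070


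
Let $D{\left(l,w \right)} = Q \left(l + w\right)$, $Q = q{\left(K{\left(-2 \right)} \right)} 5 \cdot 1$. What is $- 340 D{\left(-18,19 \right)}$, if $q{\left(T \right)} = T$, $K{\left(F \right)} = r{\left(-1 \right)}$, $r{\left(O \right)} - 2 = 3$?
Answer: $-8500$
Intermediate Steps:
$r{\left(O \right)} = 5$ ($r{\left(O \right)} = 2 + 3 = 5$)
$K{\left(F \right)} = 5$
$Q = 25$ ($Q = 5 \cdot 5 \cdot 1 = 25 \cdot 1 = 25$)
$D{\left(l,w \right)} = 25 l + 25 w$ ($D{\left(l,w \right)} = 25 \left(l + w\right) = 25 l + 25 w$)
$- 340 D{\left(-18,19 \right)} = - 340 \left(25 \left(-18\right) + 25 \cdot 19\right) = - 340 \left(-450 + 475\right) = \left(-340\right) 25 = -8500$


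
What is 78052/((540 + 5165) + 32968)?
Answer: 78052/38673 ≈ 2.0183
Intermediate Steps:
78052/((540 + 5165) + 32968) = 78052/(5705 + 32968) = 78052/38673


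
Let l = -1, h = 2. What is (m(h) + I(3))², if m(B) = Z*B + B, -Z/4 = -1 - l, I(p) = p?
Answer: 25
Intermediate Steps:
Z = 0 (Z = -4*(-1 - 1*(-1)) = -4*(-1 + 1) = -4*0 = 0)
m(B) = B (m(B) = 0*B + B = 0 + B = B)
(m(h) + I(3))² = (2 + 3)² = 5² = 25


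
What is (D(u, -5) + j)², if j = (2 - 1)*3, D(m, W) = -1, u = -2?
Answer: 4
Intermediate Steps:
j = 3 (j = 1*3 = 3)
(D(u, -5) + j)² = (-1 + 3)² = 2² = 4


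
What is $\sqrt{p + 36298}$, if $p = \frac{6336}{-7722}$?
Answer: $\frac{\sqrt{55208010}}{39} \approx 190.52$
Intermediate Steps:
$p = - \frac{32}{39}$ ($p = 6336 \left(- \frac{1}{7722}\right) = - \frac{32}{39} \approx -0.82051$)
$\sqrt{p + 36298} = \sqrt{- \frac{32}{39} + 36298} = \sqrt{\frac{1415590}{39}} = \frac{\sqrt{55208010}}{39}$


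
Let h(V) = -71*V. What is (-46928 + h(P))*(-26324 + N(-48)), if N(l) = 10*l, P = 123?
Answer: 1491937444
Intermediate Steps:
(-46928 + h(P))*(-26324 + N(-48)) = (-46928 - 71*123)*(-26324 + 10*(-48)) = (-46928 - 8733)*(-26324 - 480) = -55661*(-26804) = 1491937444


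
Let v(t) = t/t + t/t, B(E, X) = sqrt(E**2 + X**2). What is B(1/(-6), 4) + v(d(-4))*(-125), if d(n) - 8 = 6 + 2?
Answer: -250 + sqrt(577)/6 ≈ -246.00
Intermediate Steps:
d(n) = 16 (d(n) = 8 + (6 + 2) = 8 + 8 = 16)
v(t) = 2 (v(t) = 1 + 1 = 2)
B(1/(-6), 4) + v(d(-4))*(-125) = sqrt((1/(-6))**2 + 4**2) + 2*(-125) = sqrt((-1/6)**2 + 16) - 250 = sqrt(1/36 + 16) - 250 = sqrt(577/36) - 250 = sqrt(577)/6 - 250 = -250 + sqrt(577)/6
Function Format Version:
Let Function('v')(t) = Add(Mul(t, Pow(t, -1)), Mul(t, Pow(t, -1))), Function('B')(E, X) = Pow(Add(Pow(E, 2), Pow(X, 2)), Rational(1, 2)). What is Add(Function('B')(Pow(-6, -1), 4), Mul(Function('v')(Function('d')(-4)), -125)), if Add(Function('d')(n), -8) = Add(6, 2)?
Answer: Add(-250, Mul(Rational(1, 6), Pow(577, Rational(1, 2)))) ≈ -246.00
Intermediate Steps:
Function('d')(n) = 16 (Function('d')(n) = Add(8, Add(6, 2)) = Add(8, 8) = 16)
Function('v')(t) = 2 (Function('v')(t) = Add(1, 1) = 2)
Add(Function('B')(Pow(-6, -1), 4), Mul(Function('v')(Function('d')(-4)), -125)) = Add(Pow(Add(Pow(Pow(-6, -1), 2), Pow(4, 2)), Rational(1, 2)), Mul(2, -125)) = Add(Pow(Add(Pow(Rational(-1, 6), 2), 16), Rational(1, 2)), -250) = Add(Pow(Add(Rational(1, 36), 16), Rational(1, 2)), -250) = Add(Pow(Rational(577, 36), Rational(1, 2)), -250) = Add(Mul(Rational(1, 6), Pow(577, Rational(1, 2))), -250) = Add(-250, Mul(Rational(1, 6), Pow(577, Rational(1, 2))))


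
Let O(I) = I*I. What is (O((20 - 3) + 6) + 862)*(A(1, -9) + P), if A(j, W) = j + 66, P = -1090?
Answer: -1422993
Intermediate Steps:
O(I) = I²
A(j, W) = 66 + j
(O((20 - 3) + 6) + 862)*(A(1, -9) + P) = (((20 - 3) + 6)² + 862)*((66 + 1) - 1090) = ((17 + 6)² + 862)*(67 - 1090) = (23² + 862)*(-1023) = (529 + 862)*(-1023) = 1391*(-1023) = -1422993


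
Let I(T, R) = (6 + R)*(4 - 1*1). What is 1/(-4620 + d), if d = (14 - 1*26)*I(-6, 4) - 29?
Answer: -1/5009 ≈ -0.00019964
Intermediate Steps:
I(T, R) = 18 + 3*R (I(T, R) = (6 + R)*(4 - 1) = (6 + R)*3 = 18 + 3*R)
d = -389 (d = (14 - 1*26)*(18 + 3*4) - 29 = (14 - 26)*(18 + 12) - 29 = -12*30 - 29 = -360 - 29 = -389)
1/(-4620 + d) = 1/(-4620 - 389) = 1/(-5009) = -1/5009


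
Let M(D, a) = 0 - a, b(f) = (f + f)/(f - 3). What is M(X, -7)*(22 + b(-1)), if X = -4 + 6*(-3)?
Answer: 315/2 ≈ 157.50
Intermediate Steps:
b(f) = 2*f/(-3 + f) (b(f) = (2*f)/(-3 + f) = 2*f/(-3 + f))
X = -22 (X = -4 - 18 = -22)
M(D, a) = -a
M(X, -7)*(22 + b(-1)) = (-1*(-7))*(22 + 2*(-1)/(-3 - 1)) = 7*(22 + 2*(-1)/(-4)) = 7*(22 + 2*(-1)*(-¼)) = 7*(22 + ½) = 7*(45/2) = 315/2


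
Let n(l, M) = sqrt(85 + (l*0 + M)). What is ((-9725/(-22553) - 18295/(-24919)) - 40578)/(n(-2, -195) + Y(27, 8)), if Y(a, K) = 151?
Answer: -3443420353184636/12875940920577 + 22804108299236*I*sqrt(110)/12875940920577 ≈ -267.43 + 18.575*I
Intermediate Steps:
n(l, M) = sqrt(85 + M) (n(l, M) = sqrt(85 + (0 + M)) = sqrt(85 + M))
((-9725/(-22553) - 18295/(-24919)) - 40578)/(n(-2, -195) + Y(27, 8)) = ((-9725/(-22553) - 18295/(-24919)) - 40578)/(sqrt(85 - 195) + 151) = ((-9725*(-1/22553) - 18295*(-1/24919)) - 40578)/(sqrt(-110) + 151) = ((9725/22553 + 18295/24919) - 40578)/(I*sqrt(110) + 151) = (654944410/561998207 - 40578)/(151 + I*sqrt(110)) = -22804108299236/(561998207*(151 + I*sqrt(110)))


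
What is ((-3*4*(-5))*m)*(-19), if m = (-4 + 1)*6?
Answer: 20520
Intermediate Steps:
m = -18 (m = -3*6 = -18)
((-3*4*(-5))*m)*(-19) = ((-3*4*(-5))*(-18))*(-19) = (-12*(-5)*(-18))*(-19) = (60*(-18))*(-19) = -1080*(-19) = 20520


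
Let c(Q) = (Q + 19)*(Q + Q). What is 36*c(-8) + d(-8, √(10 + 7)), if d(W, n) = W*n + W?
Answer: -6344 - 8*√17 ≈ -6377.0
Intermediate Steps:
c(Q) = 2*Q*(19 + Q) (c(Q) = (19 + Q)*(2*Q) = 2*Q*(19 + Q))
d(W, n) = W + W*n
36*c(-8) + d(-8, √(10 + 7)) = 36*(2*(-8)*(19 - 8)) - 8*(1 + √(10 + 7)) = 36*(2*(-8)*11) - 8*(1 + √17) = 36*(-176) + (-8 - 8*√17) = -6336 + (-8 - 8*√17) = -6344 - 8*√17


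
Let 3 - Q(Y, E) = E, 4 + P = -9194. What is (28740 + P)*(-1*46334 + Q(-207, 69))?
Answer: -906748800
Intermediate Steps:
P = -9198 (P = -4 - 9194 = -9198)
Q(Y, E) = 3 - E
(28740 + P)*(-1*46334 + Q(-207, 69)) = (28740 - 9198)*(-1*46334 + (3 - 1*69)) = 19542*(-46334 + (3 - 69)) = 19542*(-46334 - 66) = 19542*(-46400) = -906748800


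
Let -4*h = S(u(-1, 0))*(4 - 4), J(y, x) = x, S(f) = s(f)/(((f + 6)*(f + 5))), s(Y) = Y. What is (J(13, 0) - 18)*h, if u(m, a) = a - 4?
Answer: 0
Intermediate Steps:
u(m, a) = -4 + a
S(f) = f/((5 + f)*(6 + f)) (S(f) = f/(((f + 6)*(f + 5))) = f/(((6 + f)*(5 + f))) = f/(((5 + f)*(6 + f))) = f*(1/((5 + f)*(6 + f))) = f/((5 + f)*(6 + f)))
h = 0 (h = -(-4 + 0)/(30 + (-4 + 0)² + 11*(-4 + 0))*(4 - 4)/4 = -(-4/(30 + (-4)² + 11*(-4)))*0/4 = -(-4/(30 + 16 - 44))*0/4 = -(-4/2)*0/4 = -(-4*½)*0/4 = -(-1)*0/2 = -¼*0 = 0)
(J(13, 0) - 18)*h = (0 - 18)*0 = -18*0 = 0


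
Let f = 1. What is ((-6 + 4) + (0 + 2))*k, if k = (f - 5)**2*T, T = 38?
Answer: 0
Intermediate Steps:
k = 608 (k = (1 - 5)**2*38 = (-4)**2*38 = 16*38 = 608)
((-6 + 4) + (0 + 2))*k = ((-6 + 4) + (0 + 2))*608 = (-2 + 2)*608 = 0*608 = 0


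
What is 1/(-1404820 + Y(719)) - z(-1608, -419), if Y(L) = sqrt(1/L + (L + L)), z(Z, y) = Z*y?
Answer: -956027358279469067684/1418960327061677 - sqrt(743390637)/1418960327061677 ≈ -6.7375e+5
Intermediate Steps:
Y(L) = sqrt(1/L + 2*L)
1/(-1404820 + Y(719)) - z(-1608, -419) = 1/(-1404820 + sqrt(1/719 + 2*719)) - (-1608)*(-419) = 1/(-1404820 + sqrt(1/719 + 1438)) - 1*673752 = 1/(-1404820 + sqrt(1033923/719)) - 673752 = 1/(-1404820 + sqrt(743390637)/719) - 673752 = -673752 + 1/(-1404820 + sqrt(743390637)/719)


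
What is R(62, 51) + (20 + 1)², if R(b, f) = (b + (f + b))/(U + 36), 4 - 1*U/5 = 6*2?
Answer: 1589/4 ≈ 397.25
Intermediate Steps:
U = -40 (U = 20 - 30*2 = 20 - 5*12 = 20 - 60 = -40)
R(b, f) = -b/2 - f/4 (R(b, f) = (b + (f + b))/(-40 + 36) = (b + (b + f))/(-4) = (f + 2*b)*(-¼) = -b/2 - f/4)
R(62, 51) + (20 + 1)² = (-½*62 - ¼*51) + (20 + 1)² = (-31 - 51/4) + 21² = -175/4 + 441 = 1589/4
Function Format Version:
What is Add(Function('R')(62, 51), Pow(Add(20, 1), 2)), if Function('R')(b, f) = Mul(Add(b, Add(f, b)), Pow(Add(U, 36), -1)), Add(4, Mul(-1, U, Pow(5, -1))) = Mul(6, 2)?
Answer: Rational(1589, 4) ≈ 397.25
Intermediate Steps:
U = -40 (U = Add(20, Mul(-5, Mul(6, 2))) = Add(20, Mul(-5, 12)) = Add(20, -60) = -40)
Function('R')(b, f) = Add(Mul(Rational(-1, 2), b), Mul(Rational(-1, 4), f)) (Function('R')(b, f) = Mul(Add(b, Add(f, b)), Pow(Add(-40, 36), -1)) = Mul(Add(b, Add(b, f)), Pow(-4, -1)) = Mul(Add(f, Mul(2, b)), Rational(-1, 4)) = Add(Mul(Rational(-1, 2), b), Mul(Rational(-1, 4), f)))
Add(Function('R')(62, 51), Pow(Add(20, 1), 2)) = Add(Add(Mul(Rational(-1, 2), 62), Mul(Rational(-1, 4), 51)), Pow(Add(20, 1), 2)) = Add(Add(-31, Rational(-51, 4)), Pow(21, 2)) = Add(Rational(-175, 4), 441) = Rational(1589, 4)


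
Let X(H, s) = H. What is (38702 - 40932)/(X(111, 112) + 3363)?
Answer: -1115/1737 ≈ -0.64191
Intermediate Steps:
(38702 - 40932)/(X(111, 112) + 3363) = (38702 - 40932)/(111 + 3363) = -2230/3474 = -2230*1/3474 = -1115/1737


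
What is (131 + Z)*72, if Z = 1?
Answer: 9504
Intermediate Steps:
(131 + Z)*72 = (131 + 1)*72 = 132*72 = 9504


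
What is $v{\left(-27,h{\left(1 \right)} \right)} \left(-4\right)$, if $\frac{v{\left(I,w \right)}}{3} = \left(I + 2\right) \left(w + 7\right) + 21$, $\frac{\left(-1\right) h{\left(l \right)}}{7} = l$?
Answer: $-252$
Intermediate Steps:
$h{\left(l \right)} = - 7 l$
$v{\left(I,w \right)} = 63 + 3 \left(2 + I\right) \left(7 + w\right)$ ($v{\left(I,w \right)} = 3 \left(\left(I + 2\right) \left(w + 7\right) + 21\right) = 3 \left(\left(2 + I\right) \left(7 + w\right) + 21\right) = 3 \left(21 + \left(2 + I\right) \left(7 + w\right)\right) = 63 + 3 \left(2 + I\right) \left(7 + w\right)$)
$v{\left(-27,h{\left(1 \right)} \right)} \left(-4\right) = \left(105 + 6 \left(\left(-7\right) 1\right) + 21 \left(-27\right) + 3 \left(-27\right) \left(\left(-7\right) 1\right)\right) \left(-4\right) = \left(105 + 6 \left(-7\right) - 567 + 3 \left(-27\right) \left(-7\right)\right) \left(-4\right) = \left(105 - 42 - 567 + 567\right) \left(-4\right) = 63 \left(-4\right) = -252$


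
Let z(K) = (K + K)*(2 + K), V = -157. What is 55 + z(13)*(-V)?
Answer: 61285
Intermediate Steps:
z(K) = 2*K*(2 + K) (z(K) = (2*K)*(2 + K) = 2*K*(2 + K))
55 + z(13)*(-V) = 55 + (2*13*(2 + 13))*(-1*(-157)) = 55 + (2*13*15)*157 = 55 + 390*157 = 55 + 61230 = 61285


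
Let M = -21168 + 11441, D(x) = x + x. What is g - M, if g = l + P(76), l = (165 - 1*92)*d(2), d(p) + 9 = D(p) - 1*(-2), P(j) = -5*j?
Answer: 9128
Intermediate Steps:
D(x) = 2*x
d(p) = -7 + 2*p (d(p) = -9 + (2*p - 1*(-2)) = -9 + (2*p + 2) = -9 + (2 + 2*p) = -7 + 2*p)
M = -9727
l = -219 (l = (165 - 1*92)*(-7 + 2*2) = (165 - 92)*(-7 + 4) = 73*(-3) = -219)
g = -599 (g = -219 - 5*76 = -219 - 380 = -599)
g - M = -599 - 1*(-9727) = -599 + 9727 = 9128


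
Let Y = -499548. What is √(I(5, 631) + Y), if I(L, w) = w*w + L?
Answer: I*√101382 ≈ 318.41*I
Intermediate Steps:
I(L, w) = L + w² (I(L, w) = w² + L = L + w²)
√(I(5, 631) + Y) = √((5 + 631²) - 499548) = √((5 + 398161) - 499548) = √(398166 - 499548) = √(-101382) = I*√101382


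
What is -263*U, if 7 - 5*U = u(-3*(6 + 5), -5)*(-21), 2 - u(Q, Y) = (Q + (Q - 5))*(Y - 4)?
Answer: 703262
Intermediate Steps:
u(Q, Y) = 2 - (-5 + 2*Q)*(-4 + Y) (u(Q, Y) = 2 - (Q + (Q - 5))*(Y - 4) = 2 - (Q + (-5 + Q))*(-4 + Y) = 2 - (-5 + 2*Q)*(-4 + Y))
U = -2674 (U = 7/5 - (-18 + 5*(-5) + 8*(-3*(6 + 5)) - 2*(-3*(6 + 5))*(-5))*(-21)/5 = 7/5 - (-18 - 25 + 8*(-3*11) - 2*(-3*11)*(-5))*(-21)/5 = 7/5 - (-18 - 25 + 8*(-33) - 2*(-33)*(-5))*(-21)/5 = 7/5 - (-18 - 25 - 264 - 330)*(-21)/5 = 7/5 - (-637)*(-21)/5 = 7/5 - ⅕*13377 = 7/5 - 13377/5 = -2674)
-263*U = -263*(-2674) = 703262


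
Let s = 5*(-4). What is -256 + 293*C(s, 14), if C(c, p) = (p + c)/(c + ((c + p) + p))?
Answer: -219/2 ≈ -109.50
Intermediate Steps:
s = -20
C(c, p) = (c + p)/(2*c + 2*p) (C(c, p) = (c + p)/(c + (c + 2*p)) = (c + p)/(2*c + 2*p))
-256 + 293*C(s, 14) = -256 + 293*(1/2) = -256 + 293/2 = -219/2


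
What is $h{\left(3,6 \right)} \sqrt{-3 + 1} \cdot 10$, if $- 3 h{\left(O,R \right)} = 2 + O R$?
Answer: $- \frac{200 i \sqrt{2}}{3} \approx - 94.281 i$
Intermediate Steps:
$h{\left(O,R \right)} = - \frac{2}{3} - \frac{O R}{3}$ ($h{\left(O,R \right)} = - \frac{2 + O R}{3} = - \frac{2}{3} - \frac{O R}{3}$)
$h{\left(3,6 \right)} \sqrt{-3 + 1} \cdot 10 = \left(- \frac{2}{3} - 1 \cdot 6\right) \sqrt{-3 + 1} \cdot 10 = \left(- \frac{2}{3} - 6\right) \sqrt{-2} \cdot 10 = - \frac{20 i \sqrt{2}}{3} \cdot 10 = - \frac{200 i \sqrt{2}}{3}$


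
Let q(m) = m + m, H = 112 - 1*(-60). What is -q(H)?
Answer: -344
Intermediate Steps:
H = 172 (H = 112 + 60 = 172)
q(m) = 2*m
-q(H) = -2*172 = -1*344 = -344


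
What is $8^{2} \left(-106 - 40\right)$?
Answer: $-9344$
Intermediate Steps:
$8^{2} \left(-106 - 40\right) = 64 \left(-146\right) = -9344$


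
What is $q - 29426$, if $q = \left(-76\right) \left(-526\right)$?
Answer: $10550$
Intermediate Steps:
$q = 39976$
$q - 29426 = 39976 - 29426 = 10550$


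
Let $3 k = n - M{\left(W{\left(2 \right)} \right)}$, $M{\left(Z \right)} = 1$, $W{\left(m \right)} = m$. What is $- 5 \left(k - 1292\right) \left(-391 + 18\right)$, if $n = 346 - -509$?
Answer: $- \frac{5636030}{3} \approx -1.8787 \cdot 10^{6}$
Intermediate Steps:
$n = 855$ ($n = 346 + 509 = 855$)
$k = \frac{854}{3}$ ($k = \frac{855 - 1}{3} = \frac{1}{3} \cdot 854 = \frac{854}{3} \approx 284.67$)
$- 5 \left(k - 1292\right) \left(-391 + 18\right) = - 5 \left(\frac{854}{3} - 1292\right) \left(-391 + 18\right) = - 5 \left(\left(- \frac{3022}{3}\right) \left(-373\right)\right) = \left(-5\right) \frac{1127206}{3} = - \frac{5636030}{3}$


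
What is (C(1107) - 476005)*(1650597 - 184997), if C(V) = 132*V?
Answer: -483473593600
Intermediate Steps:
(C(1107) - 476005)*(1650597 - 184997) = (132*1107 - 476005)*(1650597 - 184997) = (146124 - 476005)*1465600 = -329881*1465600 = -483473593600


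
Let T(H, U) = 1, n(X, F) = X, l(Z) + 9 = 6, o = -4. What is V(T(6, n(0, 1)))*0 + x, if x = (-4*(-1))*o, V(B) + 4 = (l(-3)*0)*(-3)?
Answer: -16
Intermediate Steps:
l(Z) = -3 (l(Z) = -9 + 6 = -3)
V(B) = -4 (V(B) = -4 - 3*0*(-3) = -4 + 0*(-3) = -4 + 0 = -4)
x = -16 (x = -4*(-1)*(-4) = 4*(-4) = -16)
V(T(6, n(0, 1)))*0 + x = -4*0 - 16 = 0 - 16 = -16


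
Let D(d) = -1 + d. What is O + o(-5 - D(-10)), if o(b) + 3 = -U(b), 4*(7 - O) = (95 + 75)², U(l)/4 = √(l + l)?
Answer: -7221 - 8*√3 ≈ -7234.9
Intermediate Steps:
U(l) = 4*√2*√l (U(l) = 4*√(l + l) = 4*√(2*l) = 4*(√2*√l) = 4*√2*√l)
O = -7218 (O = 7 - (95 + 75)²/4 = 7 - ¼*170² = 7 - ¼*28900 = 7 - 7225 = -7218)
o(b) = -3 - 4*√2*√b
O + o(-5 - D(-10)) = -7218 + (-3 - 4*√2*√(-5 - (-1 - 10))) = -7218 + (-3 - 4*√2*√(-5 - 1*(-11))) = -7218 + (-3 - 4*√2*√(-5 + 11)) = -7218 + (-3 - 4*√2*√6) = -7218 + (-3 - 8*√3) = -7221 - 8*√3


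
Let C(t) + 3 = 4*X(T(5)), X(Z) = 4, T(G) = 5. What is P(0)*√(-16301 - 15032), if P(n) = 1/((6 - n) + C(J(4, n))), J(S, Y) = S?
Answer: I*√31333/19 ≈ 9.3164*I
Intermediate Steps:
C(t) = 13 (C(t) = -3 + 4*4 = -3 + 16 = 13)
P(n) = 1/(19 - n) (P(n) = 1/((6 - n) + 13) = 1/(19 - n))
P(0)*√(-16301 - 15032) = (-1/(-19 + 0))*√(-16301 - 15032) = (-1/(-19))*√(-31333) = (-1*(-1/19))*(I*√31333) = (I*√31333)/19 = I*√31333/19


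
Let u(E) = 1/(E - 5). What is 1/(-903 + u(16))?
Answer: -11/9932 ≈ -0.0011075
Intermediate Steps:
u(E) = 1/(-5 + E)
1/(-903 + u(16)) = 1/(-903 + 1/(-5 + 16)) = 1/(-903 + 1/11) = 1/(-9932/11) = -11/9932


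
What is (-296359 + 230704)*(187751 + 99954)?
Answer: -18889271775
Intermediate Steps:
(-296359 + 230704)*(187751 + 99954) = -65655*287705 = -18889271775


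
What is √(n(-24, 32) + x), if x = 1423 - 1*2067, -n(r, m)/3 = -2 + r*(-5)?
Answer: I*√998 ≈ 31.591*I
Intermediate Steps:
n(r, m) = 6 + 15*r (n(r, m) = -3*(-2 + r*(-5)) = -3*(-2 - 5*r) = 6 + 15*r)
x = -644 (x = 1423 - 2067 = -644)
√(n(-24, 32) + x) = √((6 + 15*(-24)) - 644) = √((6 - 360) - 644) = √(-354 - 644) = √(-998) = I*√998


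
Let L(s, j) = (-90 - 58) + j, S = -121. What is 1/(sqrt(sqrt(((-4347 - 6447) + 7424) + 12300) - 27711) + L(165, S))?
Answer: -1/(269 - I*sqrt(27711 - sqrt(8930))) ≈ -0.0026906 - 0.0016622*I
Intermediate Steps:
L(s, j) = -148 + j
1/(sqrt(sqrt(((-4347 - 6447) + 7424) + 12300) - 27711) + L(165, S)) = 1/(sqrt(sqrt(((-4347 - 6447) + 7424) + 12300) - 27711) + (-148 - 121)) = 1/(sqrt(sqrt((-10794 + 7424) + 12300) - 27711) - 269) = 1/(sqrt(sqrt(-3370 + 12300) - 27711) - 269) = 1/(sqrt(sqrt(8930) - 27711) - 269) = 1/(sqrt(-27711 + sqrt(8930)) - 269) = 1/(-269 + sqrt(-27711 + sqrt(8930)))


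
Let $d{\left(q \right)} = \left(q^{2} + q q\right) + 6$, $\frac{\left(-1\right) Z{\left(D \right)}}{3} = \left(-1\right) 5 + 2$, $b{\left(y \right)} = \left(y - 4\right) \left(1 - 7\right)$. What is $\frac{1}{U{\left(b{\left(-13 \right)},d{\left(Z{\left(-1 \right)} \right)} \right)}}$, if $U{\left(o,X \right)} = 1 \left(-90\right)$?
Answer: $- \frac{1}{90} \approx -0.011111$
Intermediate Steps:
$b{\left(y \right)} = 24 - 6 y$ ($b{\left(y \right)} = \left(-4 + y\right) \left(-6\right) = 24 - 6 y$)
$Z{\left(D \right)} = 9$ ($Z{\left(D \right)} = - 3 \left(\left(-1\right) 5 + 2\right) = - 3 \left(-5 + 2\right) = \left(-3\right) \left(-3\right) = 9$)
$d{\left(q \right)} = 6 + 2 q^{2}$ ($d{\left(q \right)} = \left(q^{2} + q^{2}\right) + 6 = 2 q^{2} + 6 = 6 + 2 q^{2}$)
$U{\left(o,X \right)} = -90$
$\frac{1}{U{\left(b{\left(-13 \right)},d{\left(Z{\left(-1 \right)} \right)} \right)}} = \frac{1}{-90} = - \frac{1}{90}$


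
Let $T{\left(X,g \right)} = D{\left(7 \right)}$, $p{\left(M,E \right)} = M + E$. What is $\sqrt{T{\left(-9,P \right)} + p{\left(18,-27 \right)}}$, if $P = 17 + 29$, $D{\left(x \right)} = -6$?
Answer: $i \sqrt{15} \approx 3.873 i$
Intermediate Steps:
$p{\left(M,E \right)} = E + M$
$P = 46$
$T{\left(X,g \right)} = -6$
$\sqrt{T{\left(-9,P \right)} + p{\left(18,-27 \right)}} = \sqrt{-6 + \left(-27 + 18\right)} = \sqrt{-6 - 9} = \sqrt{-15} = i \sqrt{15}$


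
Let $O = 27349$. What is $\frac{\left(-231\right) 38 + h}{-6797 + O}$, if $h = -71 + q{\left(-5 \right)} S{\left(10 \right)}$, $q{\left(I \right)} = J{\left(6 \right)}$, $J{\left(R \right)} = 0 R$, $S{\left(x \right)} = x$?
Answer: $- \frac{8849}{20552} \approx -0.43057$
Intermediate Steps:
$J{\left(R \right)} = 0$
$q{\left(I \right)} = 0$
$h = -71$ ($h = -71 + 0 \cdot 10 = -71 + 0 = -71$)
$\frac{\left(-231\right) 38 + h}{-6797 + O} = \frac{\left(-231\right) 38 - 71}{-6797 + 27349} = \frac{-8778 - 71}{20552} = \left(-8849\right) \frac{1}{20552} = - \frac{8849}{20552}$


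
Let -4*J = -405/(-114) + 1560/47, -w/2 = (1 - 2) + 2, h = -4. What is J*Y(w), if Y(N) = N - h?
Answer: -65625/3572 ≈ -18.372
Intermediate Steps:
w = -2 (w = -2*((1 - 2) + 2) = -2*(-1 + 2) = -2*1 = -2)
Y(N) = 4 + N (Y(N) = N - 1*(-4) = N + 4 = 4 + N)
J = -65625/7144 (J = -(-405/(-114) + 1560/47)/4 = -(-405*(-1/114) + 1560*(1/47))/4 = -(135/38 + 1560/47)/4 = -1/4*65625/1786 = -65625/7144 ≈ -9.1860)
J*Y(w) = -65625*(4 - 2)/7144 = -65625/7144*2 = -65625/3572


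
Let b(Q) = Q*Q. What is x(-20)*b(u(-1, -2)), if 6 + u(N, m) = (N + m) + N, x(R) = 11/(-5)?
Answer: -220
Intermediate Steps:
x(R) = -11/5 (x(R) = 11*(-1/5) = -11/5)
u(N, m) = -6 + m + 2*N (u(N, m) = -6 + ((N + m) + N) = -6 + (m + 2*N) = -6 + m + 2*N)
b(Q) = Q**2
x(-20)*b(u(-1, -2)) = -11*(-6 - 2 + 2*(-1))**2/5 = -11*(-6 - 2 - 2)**2/5 = -11/5*(-10)**2 = -11/5*100 = -220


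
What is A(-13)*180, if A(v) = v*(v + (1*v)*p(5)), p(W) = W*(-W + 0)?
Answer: -730080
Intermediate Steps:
p(W) = -W² (p(W) = W*(-W) = -W²)
A(v) = -24*v² (A(v) = v*(v + (1*v)*(-1*5²)) = v*(v + v*(-1*25)) = v*(v + v*(-25)) = v*(v - 25*v) = v*(-24*v) = -24*v²)
A(-13)*180 = -24*(-13)²*180 = -24*169*180 = -4056*180 = -730080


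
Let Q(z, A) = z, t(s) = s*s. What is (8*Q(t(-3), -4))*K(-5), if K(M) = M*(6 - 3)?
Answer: -1080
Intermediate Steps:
t(s) = s²
K(M) = 3*M (K(M) = M*3 = 3*M)
(8*Q(t(-3), -4))*K(-5) = (8*(-3)²)*(3*(-5)) = (8*9)*(-15) = 72*(-15) = -1080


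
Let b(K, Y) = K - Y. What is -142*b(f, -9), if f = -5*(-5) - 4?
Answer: -4260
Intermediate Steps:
f = 21 (f = 25 - 4 = 21)
-142*b(f, -9) = -142*(21 - 1*(-9)) = -142*(21 + 9) = -142*30 = -4260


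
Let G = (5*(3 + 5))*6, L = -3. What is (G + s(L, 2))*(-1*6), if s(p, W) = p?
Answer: -1422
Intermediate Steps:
G = 240 (G = (5*8)*6 = 40*6 = 240)
(G + s(L, 2))*(-1*6) = (240 - 3)*(-1*6) = 237*(-6) = -1422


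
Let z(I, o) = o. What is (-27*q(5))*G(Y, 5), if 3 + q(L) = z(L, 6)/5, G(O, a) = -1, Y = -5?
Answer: -243/5 ≈ -48.600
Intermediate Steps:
q(L) = -9/5 (q(L) = -3 + 6/5 = -9/5)
(-27*q(5))*G(Y, 5) = -27*(-9/5)*(-1) = (243/5)*(-1) = -243/5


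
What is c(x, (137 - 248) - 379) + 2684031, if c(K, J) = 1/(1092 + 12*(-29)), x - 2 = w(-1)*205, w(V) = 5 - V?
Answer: 1996919065/744 ≈ 2.6840e+6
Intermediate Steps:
x = 1232 (x = 2 + (5 - 1*(-1))*205 = 2 + (5 + 1)*205 = 2 + 6*205 = 2 + 1230 = 1232)
c(K, J) = 1/744 (c(K, J) = 1/(1092 - 348) = 1/744)
c(x, (137 - 248) - 379) + 2684031 = 1/744 + 2684031 = 1996919065/744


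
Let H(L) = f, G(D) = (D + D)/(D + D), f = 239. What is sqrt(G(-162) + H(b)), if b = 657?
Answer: 4*sqrt(15) ≈ 15.492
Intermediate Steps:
G(D) = 1 (G(D) = (2*D)/((2*D)) = (2*D)*(1/(2*D)) = 1)
H(L) = 239
sqrt(G(-162) + H(b)) = sqrt(1 + 239) = sqrt(240) = 4*sqrt(15)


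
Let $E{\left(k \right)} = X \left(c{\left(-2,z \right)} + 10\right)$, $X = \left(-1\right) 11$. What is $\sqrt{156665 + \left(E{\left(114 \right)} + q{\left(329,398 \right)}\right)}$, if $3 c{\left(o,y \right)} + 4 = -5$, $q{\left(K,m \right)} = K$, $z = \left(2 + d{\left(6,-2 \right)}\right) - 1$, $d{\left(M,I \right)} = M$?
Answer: $\sqrt{156917} \approx 396.13$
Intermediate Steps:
$z = 7$ ($z = \left(2 + 6\right) - 1 = 8 - 1 = 7$)
$X = -11$
$c{\left(o,y \right)} = -3$ ($c{\left(o,y \right)} = - \frac{4}{3} + \frac{1}{3} \left(-5\right) = - \frac{4}{3} - \frac{5}{3} = -3$)
$E{\left(k \right)} = -77$ ($E{\left(k \right)} = - 11 \left(-3 + 10\right) = \left(-11\right) 7 = -77$)
$\sqrt{156665 + \left(E{\left(114 \right)} + q{\left(329,398 \right)}\right)} = \sqrt{156665 + \left(-77 + 329\right)} = \sqrt{156665 + 252} = \sqrt{156917}$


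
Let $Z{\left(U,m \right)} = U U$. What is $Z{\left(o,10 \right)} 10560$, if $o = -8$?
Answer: $675840$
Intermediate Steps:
$Z{\left(U,m \right)} = U^{2}$
$Z{\left(o,10 \right)} 10560 = \left(-8\right)^{2} \cdot 10560 = 64 \cdot 10560 = 675840$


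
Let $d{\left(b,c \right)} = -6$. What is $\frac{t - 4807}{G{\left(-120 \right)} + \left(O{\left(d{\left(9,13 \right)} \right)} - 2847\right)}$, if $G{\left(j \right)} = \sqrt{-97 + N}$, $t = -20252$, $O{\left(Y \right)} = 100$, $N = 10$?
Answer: $\frac{68837073}{7546096} + \frac{25059 i \sqrt{87}}{7546096} \approx 9.1222 + 0.030974 i$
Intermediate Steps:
$G{\left(j \right)} = i \sqrt{87}$ ($G{\left(j \right)} = \sqrt{-97 + 10} = \sqrt{-87} = i \sqrt{87}$)
$\frac{t - 4807}{G{\left(-120 \right)} + \left(O{\left(d{\left(9,13 \right)} \right)} - 2847\right)} = \frac{-20252 - 4807}{i \sqrt{87} + \left(100 - 2847\right)} = - \frac{25059}{i \sqrt{87} - 2747} = - \frac{25059}{-2747 + i \sqrt{87}}$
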